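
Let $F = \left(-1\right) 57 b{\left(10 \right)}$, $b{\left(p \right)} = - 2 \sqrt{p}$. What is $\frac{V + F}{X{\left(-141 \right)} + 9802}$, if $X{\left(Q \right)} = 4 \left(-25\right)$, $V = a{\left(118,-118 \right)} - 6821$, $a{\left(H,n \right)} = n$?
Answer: $- \frac{771}{1078} + \frac{19 \sqrt{10}}{1617} \approx -0.67806$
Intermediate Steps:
$F = 114 \sqrt{10}$ ($F = \left(-1\right) 57 \left(- 2 \sqrt{10}\right) = - 57 \left(- 2 \sqrt{10}\right) = 114 \sqrt{10} \approx 360.5$)
$V = -6939$ ($V = -118 - 6821 = -6939$)
$X{\left(Q \right)} = -100$
$\frac{V + F}{X{\left(-141 \right)} + 9802} = \frac{-6939 + 114 \sqrt{10}}{-100 + 9802} = \frac{-6939 + 114 \sqrt{10}}{9702} = \left(-6939 + 114 \sqrt{10}\right) \frac{1}{9702} = - \frac{771}{1078} + \frac{19 \sqrt{10}}{1617}$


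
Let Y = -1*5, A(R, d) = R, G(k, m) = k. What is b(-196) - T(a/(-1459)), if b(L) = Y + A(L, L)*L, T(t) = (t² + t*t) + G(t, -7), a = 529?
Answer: 81764978020/2128681 ≈ 38411.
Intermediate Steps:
Y = -5
T(t) = t + 2*t² (T(t) = (t² + t*t) + t = (t² + t²) + t = 2*t² + t = t + 2*t²)
b(L) = -5 + L² (b(L) = -5 + L*L = -5 + L²)
b(-196) - T(a/(-1459)) = (-5 + (-196)²) - 529/(-1459)*(1 + 2*(529/(-1459))) = (-5 + 38416) - 529*(-1/1459)*(1 + 2*(529*(-1/1459))) = 38411 - (-529)*(1 + 2*(-529/1459))/1459 = 38411 - (-529)*(1 - 1058/1459)/1459 = 38411 - (-529)*401/(1459*1459) = 38411 - 1*(-212129/2128681) = 38411 + 212129/2128681 = 81764978020/2128681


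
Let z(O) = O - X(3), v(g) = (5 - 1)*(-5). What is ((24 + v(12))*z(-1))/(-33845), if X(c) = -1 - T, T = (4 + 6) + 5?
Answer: -12/6769 ≈ -0.0017728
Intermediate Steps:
v(g) = -20 (v(g) = 4*(-5) = -20)
T = 15 (T = 10 + 5 = 15)
X(c) = -16 (X(c) = -1 - 1*15 = -1 - 15 = -16)
z(O) = 16 + O (z(O) = O - 1*(-16) = O + 16 = 16 + O)
((24 + v(12))*z(-1))/(-33845) = ((24 - 20)*(16 - 1))/(-33845) = (4*15)*(-1/33845) = 60*(-1/33845) = -12/6769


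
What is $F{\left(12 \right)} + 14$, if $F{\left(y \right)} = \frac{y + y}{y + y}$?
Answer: $15$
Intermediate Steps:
$F{\left(y \right)} = 1$ ($F{\left(y \right)} = \frac{2 y}{2 y} = 2 y \frac{1}{2 y} = 1$)
$F{\left(12 \right)} + 14 = 1 + 14 = 15$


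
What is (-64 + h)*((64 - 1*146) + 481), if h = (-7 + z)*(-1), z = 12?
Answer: -27531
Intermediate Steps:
h = -5 (h = (-7 + 12)*(-1) = 5*(-1) = -5)
(-64 + h)*((64 - 1*146) + 481) = (-64 - 5)*((64 - 1*146) + 481) = -69*((64 - 146) + 481) = -69*(-82 + 481) = -69*399 = -27531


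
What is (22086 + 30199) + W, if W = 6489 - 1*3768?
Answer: 55006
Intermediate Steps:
W = 2721 (W = 6489 - 3768 = 2721)
(22086 + 30199) + W = (22086 + 30199) + 2721 = 52285 + 2721 = 55006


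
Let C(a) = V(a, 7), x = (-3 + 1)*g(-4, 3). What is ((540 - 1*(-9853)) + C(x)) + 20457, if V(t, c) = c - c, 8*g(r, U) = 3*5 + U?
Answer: 30850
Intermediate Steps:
g(r, U) = 15/8 + U/8 (g(r, U) = (3*5 + U)/8 = (15 + U)/8 = 15/8 + U/8)
x = -9/2 (x = (-3 + 1)*(15/8 + (1/8)*3) = -2*(15/8 + 3/8) = -2*9/4 = -9/2 ≈ -4.5000)
V(t, c) = 0
C(a) = 0
((540 - 1*(-9853)) + C(x)) + 20457 = ((540 - 1*(-9853)) + 0) + 20457 = ((540 + 9853) + 0) + 20457 = (10393 + 0) + 20457 = 10393 + 20457 = 30850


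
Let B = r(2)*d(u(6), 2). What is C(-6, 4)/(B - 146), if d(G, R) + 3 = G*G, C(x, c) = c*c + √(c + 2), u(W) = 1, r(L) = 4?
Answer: -8/77 - √6/154 ≈ -0.11980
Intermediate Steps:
C(x, c) = c² + √(2 + c)
d(G, R) = -3 + G² (d(G, R) = -3 + G*G = -3 + G²)
B = -8 (B = 4*(-3 + 1²) = 4*(-3 + 1) = 4*(-2) = -8)
C(-6, 4)/(B - 146) = (4² + √(2 + 4))/(-8 - 146) = (16 + √6)/(-154) = (16 + √6)*(-1/154) = -8/77 - √6/154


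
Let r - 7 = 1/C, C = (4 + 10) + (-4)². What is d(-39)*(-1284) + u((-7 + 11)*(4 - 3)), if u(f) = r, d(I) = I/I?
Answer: -38309/30 ≈ -1277.0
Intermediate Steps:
d(I) = 1
C = 30 (C = 14 + 16 = 30)
r = 211/30 (r = 7 + 1/30 = 211/30 ≈ 7.0333)
u(f) = 211/30
d(-39)*(-1284) + u((-7 + 11)*(4 - 3)) = 1*(-1284) + 211/30 = -1284 + 211/30 = -38309/30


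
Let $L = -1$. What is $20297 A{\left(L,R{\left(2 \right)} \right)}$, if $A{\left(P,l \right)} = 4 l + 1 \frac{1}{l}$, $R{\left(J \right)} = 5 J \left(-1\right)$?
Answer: $- \frac{8139097}{10} \approx -8.1391 \cdot 10^{5}$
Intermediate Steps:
$R{\left(J \right)} = - 5 J$
$A{\left(P,l \right)} = \frac{1}{l} + 4 l$ ($A{\left(P,l \right)} = 4 l + \frac{1}{l} = \frac{1}{l} + 4 l$)
$20297 A{\left(L,R{\left(2 \right)} \right)} = 20297 \left(\frac{1}{\left(-5\right) 2} + 4 \left(\left(-5\right) 2\right)\right) = 20297 \left(\frac{1}{-10} + 4 \left(-10\right)\right) = 20297 \left(- \frac{1}{10} - 40\right) = 20297 \left(- \frac{401}{10}\right) = - \frac{8139097}{10}$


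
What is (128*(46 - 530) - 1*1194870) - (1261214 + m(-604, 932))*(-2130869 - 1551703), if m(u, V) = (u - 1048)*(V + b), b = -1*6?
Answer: -988911776558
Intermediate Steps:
b = -6
m(u, V) = (-1048 + u)*(-6 + V) (m(u, V) = (u - 1048)*(V - 6) = (-1048 + u)*(-6 + V))
(128*(46 - 530) - 1*1194870) - (1261214 + m(-604, 932))*(-2130869 - 1551703) = (128*(46 - 530) - 1*1194870) - (1261214 + (6288 - 1048*932 - 6*(-604) + 932*(-604)))*(-2130869 - 1551703) = (128*(-484) - 1194870) - (1261214 + (6288 - 976736 + 3624 - 562928))*(-3682572) = (-61952 - 1194870) - (1261214 - 1529752)*(-3682572) = -1256822 - (-268538)*(-3682572) = -1256822 - 1*988910519736 = -1256822 - 988910519736 = -988911776558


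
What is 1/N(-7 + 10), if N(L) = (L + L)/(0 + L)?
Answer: ½ ≈ 0.50000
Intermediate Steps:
N(L) = 2 (N(L) = (2*L)/L = 2)
1/N(-7 + 10) = 1/2 = ½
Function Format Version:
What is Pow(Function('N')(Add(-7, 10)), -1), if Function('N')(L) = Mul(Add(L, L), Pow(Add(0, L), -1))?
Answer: Rational(1, 2) ≈ 0.50000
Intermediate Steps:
Function('N')(L) = 2 (Function('N')(L) = Mul(Mul(2, L), Pow(L, -1)) = 2)
Pow(Function('N')(Add(-7, 10)), -1) = Pow(2, -1) = Rational(1, 2)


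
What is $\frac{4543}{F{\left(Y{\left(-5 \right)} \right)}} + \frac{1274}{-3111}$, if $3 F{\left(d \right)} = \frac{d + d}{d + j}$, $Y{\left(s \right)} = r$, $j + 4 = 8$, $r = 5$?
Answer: $\frac{381585631}{31110} \approx 12266.0$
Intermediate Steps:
$j = 4$ ($j = -4 + 8 = 4$)
$Y{\left(s \right)} = 5$
$F{\left(d \right)} = \frac{2 d}{3 \left(4 + d\right)}$ ($F{\left(d \right)} = \frac{\left(d + d\right) \frac{1}{d + 4}}{3} = \frac{2 d \frac{1}{4 + d}}{3} = \frac{2 d}{3 \left(4 + d\right)}$)
$\frac{4543}{F{\left(Y{\left(-5 \right)} \right)}} + \frac{1274}{-3111} = \frac{4543}{\frac{2}{3} \cdot 5 \frac{1}{4 + 5}} + \frac{1274}{-3111} = \frac{4543}{\frac{2}{3} \cdot 5 \cdot \frac{1}{9}} + 1274 \left(- \frac{1}{3111}\right) = \frac{4543}{\frac{2}{3} \cdot 5 \cdot \frac{1}{9}} - \frac{1274}{3111} = \frac{4543}{\frac{10}{27}} - \frac{1274}{3111} = 4543 \cdot \frac{27}{10} - \frac{1274}{3111} = \frac{122661}{10} - \frac{1274}{3111} = \frac{381585631}{31110}$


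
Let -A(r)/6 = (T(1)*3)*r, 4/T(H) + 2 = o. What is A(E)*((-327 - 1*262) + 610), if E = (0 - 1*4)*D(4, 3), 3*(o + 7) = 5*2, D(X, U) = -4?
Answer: 72576/17 ≈ 4269.2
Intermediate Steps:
o = -11/3 (o = -7 + (5*2)/3 = -7 + (1/3)*10 = -7 + 10/3 = -11/3 ≈ -3.6667)
E = 16 (E = (0 - 1*4)*(-4) = (0 - 4)*(-4) = -4*(-4) = 16)
T(H) = -12/17 (T(H) = 4/(-2 - 11/3) = 4/(-17/3) = 4*(-3/17) = -12/17)
A(r) = 216*r/17 (A(r) = -6*(-12/17*3)*r = -(-216)*r/17 = 216*r/17)
A(E)*((-327 - 1*262) + 610) = ((216/17)*16)*((-327 - 1*262) + 610) = 3456*((-327 - 262) + 610)/17 = 3456*(-589 + 610)/17 = (3456/17)*21 = 72576/17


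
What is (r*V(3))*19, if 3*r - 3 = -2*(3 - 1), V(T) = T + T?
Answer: -38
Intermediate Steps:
V(T) = 2*T
r = -⅓ (r = 1 + (-2*(3 - 1))/3 = 1 + (-2*2)/3 = 1 + (⅓)*(-4) = 1 - 4/3 = -⅓ ≈ -0.33333)
(r*V(3))*19 = -2*3/3*19 = -⅓*6*19 = -2*19 = -38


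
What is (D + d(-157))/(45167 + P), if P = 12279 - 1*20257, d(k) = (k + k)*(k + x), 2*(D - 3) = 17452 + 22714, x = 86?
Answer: 42380/37189 ≈ 1.1396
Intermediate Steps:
D = 20086 (D = 3 + (17452 + 22714)/2 = 3 + (1/2)*40166 = 3 + 20083 = 20086)
d(k) = 2*k*(86 + k) (d(k) = (k + k)*(k + 86) = (2*k)*(86 + k) = 2*k*(86 + k))
P = -7978 (P = 12279 - 20257 = -7978)
(D + d(-157))/(45167 + P) = (20086 + 2*(-157)*(86 - 157))/(45167 - 7978) = (20086 + 2*(-157)*(-71))/37189 = (20086 + 22294)*(1/37189) = 42380*(1/37189) = 42380/37189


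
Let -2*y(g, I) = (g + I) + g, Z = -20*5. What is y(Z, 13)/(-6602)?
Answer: -187/13204 ≈ -0.014162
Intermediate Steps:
Z = -100
y(g, I) = -g - I/2 (y(g, I) = -((g + I) + g)/2 = -((I + g) + g)/2 = -(I + 2*g)/2 = -g - I/2)
y(Z, 13)/(-6602) = (-1*(-100) - ½*13)/(-6602) = (100 - 13/2)*(-1/6602) = (187/2)*(-1/6602) = -187/13204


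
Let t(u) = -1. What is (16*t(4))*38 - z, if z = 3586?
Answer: -4194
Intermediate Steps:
(16*t(4))*38 - z = (16*(-1))*38 - 1*3586 = -16*38 - 3586 = -608 - 3586 = -4194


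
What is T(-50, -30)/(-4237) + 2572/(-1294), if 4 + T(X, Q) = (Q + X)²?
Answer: -9586994/2741339 ≈ -3.4972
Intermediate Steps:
T(X, Q) = -4 + (Q + X)²
T(-50, -30)/(-4237) + 2572/(-1294) = (-4 + (-30 - 50)²)/(-4237) + 2572/(-1294) = (-4 + (-80)²)*(-1/4237) + 2572*(-1/1294) = (-4 + 6400)*(-1/4237) - 1286/647 = 6396*(-1/4237) - 1286/647 = -6396/4237 - 1286/647 = -9586994/2741339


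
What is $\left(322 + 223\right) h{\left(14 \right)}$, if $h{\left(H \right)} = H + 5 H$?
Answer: $45780$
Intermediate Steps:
$h{\left(H \right)} = 6 H$
$\left(322 + 223\right) h{\left(14 \right)} = \left(322 + 223\right) 6 \cdot 14 = 545 \cdot 84 = 45780$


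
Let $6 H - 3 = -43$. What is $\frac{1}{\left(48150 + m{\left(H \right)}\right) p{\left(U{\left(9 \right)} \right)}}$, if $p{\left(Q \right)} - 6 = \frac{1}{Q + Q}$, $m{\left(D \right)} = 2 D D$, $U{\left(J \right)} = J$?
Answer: $\frac{81}{23661175} \approx 3.4233 \cdot 10^{-6}$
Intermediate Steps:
$H = - \frac{20}{3}$ ($H = \frac{1}{2} + \frac{1}{6} \left(-43\right) = \frac{1}{2} - \frac{43}{6} = - \frac{20}{3} \approx -6.6667$)
$m{\left(D \right)} = 2 D^{2}$
$p{\left(Q \right)} = 6 + \frac{1}{2 Q}$ ($p{\left(Q \right)} = 6 + \frac{1}{Q + Q} = 6 + \frac{1}{2 Q}$)
$\frac{1}{\left(48150 + m{\left(H \right)}\right) p{\left(U{\left(9 \right)} \right)}} = \frac{1}{\left(48150 + 2 \left(- \frac{20}{3}\right)^{2}\right) \left(6 + \frac{1}{2 \cdot 9}\right)} = \frac{1}{\left(48150 + 2 \cdot \frac{400}{9}\right) \left(6 + \frac{1}{2} \cdot \frac{1}{9}\right)} = \frac{1}{\left(48150 + \frac{800}{9}\right) \left(6 + \frac{1}{18}\right)} = \frac{1}{\frac{434150}{9} \cdot \frac{109}{18}} = \frac{9}{434150} \cdot \frac{18}{109} = \frac{81}{23661175}$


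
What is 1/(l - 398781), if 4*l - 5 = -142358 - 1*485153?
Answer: -2/1111315 ≈ -1.7997e-6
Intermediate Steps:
l = -313753/2 (l = 5/4 + (-142358 - 1*485153)/4 = 5/4 + (-142358 - 485153)/4 = 5/4 + (¼)*(-627511) = 5/4 - 627511/4 = -313753/2 ≈ -1.5688e+5)
1/(l - 398781) = 1/(-313753/2 - 398781) = 1/(-1111315/2) = -2/1111315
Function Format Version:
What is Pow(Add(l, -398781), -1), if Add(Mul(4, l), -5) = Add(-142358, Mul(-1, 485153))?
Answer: Rational(-2, 1111315) ≈ -1.7997e-6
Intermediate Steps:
l = Rational(-313753, 2) (l = Add(Rational(5, 4), Mul(Rational(1, 4), Add(-142358, Mul(-1, 485153)))) = Add(Rational(5, 4), Mul(Rational(1, 4), Add(-142358, -485153))) = Add(Rational(5, 4), Mul(Rational(1, 4), -627511)) = Add(Rational(5, 4), Rational(-627511, 4)) = Rational(-313753, 2) ≈ -1.5688e+5)
Pow(Add(l, -398781), -1) = Pow(Add(Rational(-313753, 2), -398781), -1) = Pow(Rational(-1111315, 2), -1) = Rational(-2, 1111315)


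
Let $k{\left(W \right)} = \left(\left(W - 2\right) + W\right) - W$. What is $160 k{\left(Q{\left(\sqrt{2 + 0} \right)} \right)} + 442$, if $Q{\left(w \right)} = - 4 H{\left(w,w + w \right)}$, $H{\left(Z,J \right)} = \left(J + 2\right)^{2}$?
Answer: $-7558 - 5120 \sqrt{2} \approx -14799.0$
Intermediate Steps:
$H{\left(Z,J \right)} = \left(2 + J\right)^{2}$
$Q{\left(w \right)} = - 4 \left(2 + 2 w\right)^{2}$ ($Q{\left(w \right)} = - 4 \left(2 + \left(w + w\right)\right)^{2} = - 4 \left(2 + 2 w\right)^{2}$)
$k{\left(W \right)} = -2 + W$ ($k{\left(W \right)} = \left(\left(-2 + W\right) + W\right) - W = \left(-2 + 2 W\right) - W = -2 + W$)
$160 k{\left(Q{\left(\sqrt{2 + 0} \right)} \right)} + 442 = 160 \left(-2 - 16 \left(1 + \sqrt{2 + 0}\right)^{2}\right) + 442 = 160 \left(-2 - 16 \left(1 + \sqrt{2}\right)^{2}\right) + 442 = \left(-320 - 2560 \left(1 + \sqrt{2}\right)^{2}\right) + 442 = 122 - 2560 \left(1 + \sqrt{2}\right)^{2}$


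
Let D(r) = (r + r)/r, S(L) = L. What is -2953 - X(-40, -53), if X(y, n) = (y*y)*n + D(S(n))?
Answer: 81845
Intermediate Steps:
D(r) = 2 (D(r) = (2*r)/r = 2)
X(y, n) = 2 + n*y² (X(y, n) = (y*y)*n + 2 = y²*n + 2 = n*y² + 2 = 2 + n*y²)
-2953 - X(-40, -53) = -2953 - (2 - 53*(-40)²) = -2953 - (2 - 53*1600) = -2953 - (2 - 84800) = -2953 - 1*(-84798) = -2953 + 84798 = 81845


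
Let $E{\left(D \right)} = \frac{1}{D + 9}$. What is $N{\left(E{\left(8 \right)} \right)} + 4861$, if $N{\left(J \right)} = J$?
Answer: $\frac{82638}{17} \approx 4861.1$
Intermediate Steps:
$E{\left(D \right)} = \frac{1}{9 + D}$
$N{\left(E{\left(8 \right)} \right)} + 4861 = \frac{1}{9 + 8} + 4861 = \frac{1}{17} + 4861 = \frac{82638}{17}$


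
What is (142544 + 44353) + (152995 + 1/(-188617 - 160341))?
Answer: 118608032535/348958 ≈ 3.3989e+5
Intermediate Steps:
(142544 + 44353) + (152995 + 1/(-188617 - 160341)) = 186897 + (152995 + 1/(-348958)) = 186897 + (152995 - 1/348958) = 186897 + 53388829209/348958 = 118608032535/348958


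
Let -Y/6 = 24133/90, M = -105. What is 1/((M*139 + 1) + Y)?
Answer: -15/243043 ≈ -6.1717e-5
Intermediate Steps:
Y = -24133/15 (Y = -144798/90 = -6*24133/90 = -24133/15 ≈ -1608.9)
1/((M*139 + 1) + Y) = 1/((-105*139 + 1) - 24133/15) = 1/((-14595 + 1) - 24133/15) = 1/(-14594 - 24133/15) = 1/(-243043/15) = -15/243043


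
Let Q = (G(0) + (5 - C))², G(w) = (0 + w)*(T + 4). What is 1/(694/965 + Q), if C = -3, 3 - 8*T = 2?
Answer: 965/62454 ≈ 0.015451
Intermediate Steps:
T = ⅛ (T = 3/8 - ⅛*2 = 3/8 - ¼ = ⅛ ≈ 0.12500)
G(w) = 33*w/8 (G(w) = (0 + w)*(⅛ + 4) = w*(33/8) = 33*w/8)
Q = 64 (Q = ((33/8)*0 + (5 - 1*(-3)))² = (0 + (5 + 3))² = (0 + 8)² = 8² = 64)
1/(694/965 + Q) = 1/(694/965 + 64) = 1/(62454/965) = 965/62454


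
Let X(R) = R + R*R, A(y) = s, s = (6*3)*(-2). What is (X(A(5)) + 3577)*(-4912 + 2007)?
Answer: -14051485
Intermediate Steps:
s = -36 (s = 18*(-2) = -36)
A(y) = -36
X(R) = R + R**2
(X(A(5)) + 3577)*(-4912 + 2007) = (-36*(1 - 36) + 3577)*(-4912 + 2007) = (-36*(-35) + 3577)*(-2905) = (1260 + 3577)*(-2905) = 4837*(-2905) = -14051485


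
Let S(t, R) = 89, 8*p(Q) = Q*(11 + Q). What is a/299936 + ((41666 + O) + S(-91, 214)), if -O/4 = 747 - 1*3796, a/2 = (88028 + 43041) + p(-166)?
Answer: 32364231413/599872 ≈ 53952.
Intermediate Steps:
p(Q) = Q*(11 + Q)/8 (p(Q) = (Q*(11 + Q))/8 = Q*(11 + Q)/8)
a = 537141/2 (a = 2*((88028 + 43041) + (1/8)*(-166)*(11 - 166)) = 2*(131069 + (1/8)*(-166)*(-155)) = 2*(131069 + 12865/4) = 2*(537141/4) = 537141/2 ≈ 2.6857e+5)
O = 12196 (O = -4*(747 - 1*3796) = -4*(747 - 3796) = -4*(-3049) = 12196)
a/299936 + ((41666 + O) + S(-91, 214)) = (537141/2)/299936 + ((41666 + 12196) + 89) = (537141/2)*(1/299936) + (53862 + 89) = 537141/599872 + 53951 = 32364231413/599872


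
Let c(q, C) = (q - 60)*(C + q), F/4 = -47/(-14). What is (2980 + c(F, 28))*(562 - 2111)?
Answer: -79742520/49 ≈ -1.6274e+6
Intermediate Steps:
F = 94/7 (F = 4*(-47/(-14)) = 4*(-47*(-1/14)) = 4*(47/14) = 94/7 ≈ 13.429)
c(q, C) = (-60 + q)*(C + q)
(2980 + c(F, 28))*(562 - 2111) = (2980 + ((94/7)**2 - 60*28 - 60*94/7 + 28*(94/7)))*(562 - 2111) = (2980 + (8836/49 - 1680 - 5640/7 + 376))*(-1549) = (2980 - 94540/49)*(-1549) = (51480/49)*(-1549) = -79742520/49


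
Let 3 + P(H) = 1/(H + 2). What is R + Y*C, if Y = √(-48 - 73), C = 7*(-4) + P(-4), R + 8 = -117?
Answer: -125 - 693*I/2 ≈ -125.0 - 346.5*I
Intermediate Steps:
R = -125 (R = -8 - 117 = -125)
P(H) = -3 + 1/(2 + H) (P(H) = -3 + 1/(H + 2) = -3 + 1/(2 + H))
C = -63/2 (C = 7*(-4) + (-5 - 3*(-4))/(2 - 4) = -28 + (-5 + 12)/(-2) = -28 - ½*7 = -28 - 7/2 = -63/2 ≈ -31.500)
Y = 11*I (Y = √(-121) = 11*I ≈ 11.0*I)
R + Y*C = -125 + (11*I)*(-63/2) = -125 - 693*I/2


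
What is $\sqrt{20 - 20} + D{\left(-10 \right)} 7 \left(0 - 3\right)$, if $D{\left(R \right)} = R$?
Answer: $210$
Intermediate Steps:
$\sqrt{20 - 20} + D{\left(-10 \right)} 7 \left(0 - 3\right) = \sqrt{20 - 20} - 10 \cdot 7 \left(0 - 3\right) = \sqrt{0} - 10 \cdot 7 \left(-3\right) = 0 - -210 = 0 + 210 = 210$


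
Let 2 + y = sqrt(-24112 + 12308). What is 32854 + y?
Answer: 32852 + 2*I*sqrt(2951) ≈ 32852.0 + 108.65*I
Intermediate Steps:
y = -2 + 2*I*sqrt(2951) (y = -2 + sqrt(-24112 + 12308) = -2 + sqrt(-11804) = -2 + 2*I*sqrt(2951) ≈ -2.0 + 108.65*I)
32854 + y = 32854 + (-2 + 2*I*sqrt(2951)) = 32852 + 2*I*sqrt(2951)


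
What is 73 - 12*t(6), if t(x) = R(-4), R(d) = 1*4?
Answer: 25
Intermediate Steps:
R(d) = 4
t(x) = 4
73 - 12*t(6) = 73 - 12*4 = 73 - 48 = 25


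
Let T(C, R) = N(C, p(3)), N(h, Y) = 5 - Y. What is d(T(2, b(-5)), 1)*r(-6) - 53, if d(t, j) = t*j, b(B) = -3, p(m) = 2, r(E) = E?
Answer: -71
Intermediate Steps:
T(C, R) = 3 (T(C, R) = 5 - 1*2 = 5 - 2 = 3)
d(t, j) = j*t
d(T(2, b(-5)), 1)*r(-6) - 53 = (1*3)*(-6) - 53 = 3*(-6) - 53 = -18 - 53 = -71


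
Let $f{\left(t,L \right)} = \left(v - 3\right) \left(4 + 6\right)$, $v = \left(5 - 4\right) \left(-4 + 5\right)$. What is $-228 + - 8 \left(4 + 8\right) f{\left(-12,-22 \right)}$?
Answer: $1692$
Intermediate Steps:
$v = 1$ ($v = 1 \cdot 1 = 1$)
$f{\left(t,L \right)} = -20$ ($f{\left(t,L \right)} = \left(1 - 3\right) \left(4 + 6\right) = \left(-2\right) 10 = -20$)
$-228 + - 8 \left(4 + 8\right) f{\left(-12,-22 \right)} = -228 + - 8 \left(4 + 8\right) \left(-20\right) = -228 + \left(-8\right) 12 \left(-20\right) = -228 - -1920 = -228 + 1920 = 1692$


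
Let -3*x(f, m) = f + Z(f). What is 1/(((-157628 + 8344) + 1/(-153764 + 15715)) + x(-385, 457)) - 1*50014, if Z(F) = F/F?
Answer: -1029830104101079/20590836645 ≈ -50014.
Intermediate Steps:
Z(F) = 1
x(f, m) = -⅓ - f/3 (x(f, m) = -(f + 1)/3 = -(1 + f)/3 = -⅓ - f/3)
1/(((-157628 + 8344) + 1/(-153764 + 15715)) + x(-385, 457)) - 1*50014 = 1/(((-157628 + 8344) + 1/(-153764 + 15715)) + (-⅓ - ⅓*(-385))) - 1*50014 = 1/((-149284 + 1/(-138049)) + (-⅓ + 385/3)) - 50014 = 1/((-149284 - 1/138049) + 128) - 50014 = 1/(-20608506917/138049 + 128) - 50014 = 1/(-20590836645/138049) - 50014 = -138049/20590836645 - 50014 = -1029830104101079/20590836645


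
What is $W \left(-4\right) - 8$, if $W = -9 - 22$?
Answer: $116$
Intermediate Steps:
$W = -31$
$W \left(-4\right) - 8 = \left(-31\right) \left(-4\right) - 8 = 124 - 8 = 116$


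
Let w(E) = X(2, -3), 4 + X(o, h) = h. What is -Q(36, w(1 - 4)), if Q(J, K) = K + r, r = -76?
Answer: 83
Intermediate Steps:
X(o, h) = -4 + h
w(E) = -7 (w(E) = -4 - 3 = -7)
Q(J, K) = -76 + K (Q(J, K) = K - 76 = -76 + K)
-Q(36, w(1 - 4)) = -(-76 - 7) = -1*(-83) = 83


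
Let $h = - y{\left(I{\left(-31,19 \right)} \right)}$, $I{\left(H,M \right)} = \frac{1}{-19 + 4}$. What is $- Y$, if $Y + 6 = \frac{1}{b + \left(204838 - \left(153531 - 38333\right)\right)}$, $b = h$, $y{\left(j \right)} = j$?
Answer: $\frac{8067591}{1344601} \approx 6.0$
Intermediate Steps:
$I{\left(H,M \right)} = - \frac{1}{15}$ ($I{\left(H,M \right)} = \frac{1}{-15} = - \frac{1}{15}$)
$h = \frac{1}{15}$ ($h = \left(-1\right) \left(- \frac{1}{15}\right) = \frac{1}{15} \approx 0.066667$)
$b = \frac{1}{15} \approx 0.066667$
$Y = - \frac{8067591}{1344601}$ ($Y = -6 + \frac{1}{\frac{1}{15} + \left(204838 - \left(153531 - 38333\right)\right)} = -6 + \frac{1}{\frac{1}{15} + \left(204838 - 115198\right)} = -6 + \frac{1}{\frac{1}{15} + 89640} = -6 + \frac{1}{\frac{1344601}{15}} = -6 + \frac{15}{1344601} = - \frac{8067591}{1344601} \approx -6.0$)
$- Y = \left(-1\right) \left(- \frac{8067591}{1344601}\right) = \frac{8067591}{1344601}$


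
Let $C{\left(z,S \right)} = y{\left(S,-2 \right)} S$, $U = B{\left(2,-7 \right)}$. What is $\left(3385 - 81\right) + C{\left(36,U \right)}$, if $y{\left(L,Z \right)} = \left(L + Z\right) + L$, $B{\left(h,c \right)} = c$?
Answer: $3416$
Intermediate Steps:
$y{\left(L,Z \right)} = Z + 2 L$
$U = -7$
$C{\left(z,S \right)} = S \left(-2 + 2 S\right)$ ($C{\left(z,S \right)} = \left(-2 + 2 S\right) S = S \left(-2 + 2 S\right)$)
$\left(3385 - 81\right) + C{\left(36,U \right)} = \left(3385 - 81\right) + 2 \left(-7\right) \left(-1 - 7\right) = 3304 + 2 \left(-7\right) \left(-8\right) = 3304 + 112 = 3416$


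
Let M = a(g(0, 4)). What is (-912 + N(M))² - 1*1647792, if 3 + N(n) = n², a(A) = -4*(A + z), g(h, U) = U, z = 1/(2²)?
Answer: -1255916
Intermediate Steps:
z = ¼ (z = 1/4 = ¼ ≈ 0.25000)
a(A) = -1 - 4*A (a(A) = -4*(A + ¼) = -4*(¼ + A) = -1 - 4*A)
M = -17 (M = -1 - 4*4 = -1 - 16 = -17)
N(n) = -3 + n²
(-912 + N(M))² - 1*1647792 = (-912 + (-3 + (-17)²))² - 1*1647792 = (-912 + (-3 + 289))² - 1647792 = (-912 + 286)² - 1647792 = (-626)² - 1647792 = 391876 - 1647792 = -1255916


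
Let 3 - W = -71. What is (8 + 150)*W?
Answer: 11692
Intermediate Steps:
W = 74 (W = 3 - 1*(-71) = 3 + 71 = 74)
(8 + 150)*W = (8 + 150)*74 = 158*74 = 11692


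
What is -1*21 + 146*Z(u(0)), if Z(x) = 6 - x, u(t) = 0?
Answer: 855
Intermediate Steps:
-1*21 + 146*Z(u(0)) = -1*21 + 146*(6 - 1*0) = -21 + 146*(6 + 0) = -21 + 146*6 = -21 + 876 = 855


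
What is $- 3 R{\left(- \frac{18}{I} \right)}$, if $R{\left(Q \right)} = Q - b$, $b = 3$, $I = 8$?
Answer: $\frac{63}{4} \approx 15.75$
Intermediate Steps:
$R{\left(Q \right)} = -3 + Q$ ($R{\left(Q \right)} = Q - 3 = -3 + Q$)
$- 3 R{\left(- \frac{18}{I} \right)} = - 3 \left(-3 - \frac{18}{8}\right) = - 3 \left(-3 - \frac{9}{4}\right) = \left(-3\right) \left(- \frac{21}{4}\right) = \frac{63}{4}$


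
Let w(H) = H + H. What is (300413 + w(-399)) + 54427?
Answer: 354042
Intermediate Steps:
w(H) = 2*H
(300413 + w(-399)) + 54427 = (300413 + 2*(-399)) + 54427 = (300413 - 798) + 54427 = 299615 + 54427 = 354042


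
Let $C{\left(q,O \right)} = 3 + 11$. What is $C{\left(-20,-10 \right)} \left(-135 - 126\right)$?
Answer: $-3654$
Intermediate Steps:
$C{\left(q,O \right)} = 14$
$C{\left(-20,-10 \right)} \left(-135 - 126\right) = 14 \left(-135 - 126\right) = 14 \left(-261\right) = -3654$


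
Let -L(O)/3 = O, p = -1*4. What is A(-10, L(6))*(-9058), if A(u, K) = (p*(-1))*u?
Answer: 362320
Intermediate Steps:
p = -4
L(O) = -3*O
A(u, K) = 4*u (A(u, K) = (-4*(-1))*u = 4*u)
A(-10, L(6))*(-9058) = (4*(-10))*(-9058) = -40*(-9058) = 362320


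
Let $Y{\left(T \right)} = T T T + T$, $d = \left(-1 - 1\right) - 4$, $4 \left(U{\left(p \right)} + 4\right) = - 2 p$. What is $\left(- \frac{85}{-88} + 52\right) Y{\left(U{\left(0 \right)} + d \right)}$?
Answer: $- \frac{2353805}{44} \approx -53496.0$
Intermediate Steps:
$U{\left(p \right)} = -4 - \frac{p}{2}$ ($U{\left(p \right)} = -4 + \frac{\left(-2\right) p}{4} = -4 - \frac{p}{2}$)
$d = -6$ ($d = -2 - 4 = -6$)
$Y{\left(T \right)} = T + T^{3}$ ($Y{\left(T \right)} = T T^{2} + T = T^{3} + T = T + T^{3}$)
$\left(- \frac{85}{-88} + 52\right) Y{\left(U{\left(0 \right)} + d \right)} = \left(- \frac{85}{-88} + 52\right) \left(\left(\left(-4 - 0\right) - 6\right) + \left(\left(-4 - 0\right) - 6\right)^{3}\right) = \left(\left(-85\right) \left(- \frac{1}{88}\right) + 52\right) \left(\left(\left(-4 + 0\right) - 6\right) + \left(\left(-4 + 0\right) - 6\right)^{3}\right) = \left(\frac{85}{88} + 52\right) \left(\left(-4 - 6\right) + \left(-4 - 6\right)^{3}\right) = \frac{4661 \left(-10 + \left(-10\right)^{3}\right)}{88} = \frac{4661 \left(-10 - 1000\right)}{88} = \frac{4661}{88} \left(-1010\right) = - \frac{2353805}{44}$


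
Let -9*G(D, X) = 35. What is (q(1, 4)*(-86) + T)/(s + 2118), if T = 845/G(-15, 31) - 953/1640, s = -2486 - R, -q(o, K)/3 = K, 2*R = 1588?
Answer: -9346249/13339760 ≈ -0.70063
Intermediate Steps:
R = 794 (R = (½)*1588 = 794)
G(D, X) = -35/9 (G(D, X) = -⅑*35 = -35/9)
q(o, K) = -3*K
s = -3280 (s = -2486 - 1*794 = -2486 - 794 = -3280)
T = -2501111/11480 (T = 845/(-35/9) - 953/1640 = 845*(-9/35) - 953*1/1640 = -1521/7 - 953/1640 = -2501111/11480 ≈ -217.87)
(q(1, 4)*(-86) + T)/(s + 2118) = (-3*4*(-86) - 2501111/11480)/(-3280 + 2118) = (-12*(-86) - 2501111/11480)/(-1162) = (1032 - 2501111/11480)*(-1/1162) = (9346249/11480)*(-1/1162) = -9346249/13339760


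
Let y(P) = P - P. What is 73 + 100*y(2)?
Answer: 73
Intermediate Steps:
y(P) = 0
73 + 100*y(2) = 73 + 100*0 = 73 + 0 = 73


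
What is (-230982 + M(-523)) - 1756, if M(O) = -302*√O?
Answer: -232738 - 302*I*√523 ≈ -2.3274e+5 - 6906.5*I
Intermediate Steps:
(-230982 + M(-523)) - 1756 = (-230982 - 302*I*√523) - 1756 = -232738 - 302*I*√523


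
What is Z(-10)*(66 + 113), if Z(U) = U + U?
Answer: -3580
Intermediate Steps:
Z(U) = 2*U
Z(-10)*(66 + 113) = (2*(-10))*(66 + 113) = -20*179 = -3580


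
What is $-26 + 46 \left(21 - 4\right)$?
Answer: $756$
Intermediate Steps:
$-26 + 46 \left(21 - 4\right) = -26 + 46 \cdot 17 = -26 + 782 = 756$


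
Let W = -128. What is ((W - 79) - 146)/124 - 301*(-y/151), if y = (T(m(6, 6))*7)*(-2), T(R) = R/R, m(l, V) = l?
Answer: -575839/18724 ≈ -30.754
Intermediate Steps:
T(R) = 1
y = -14 (y = (1*7)*(-2) = 7*(-2) = -14)
((W - 79) - 146)/124 - 301*(-y/151) = ((-128 - 79) - 146)/124 - 301/((-151/(-14))) = (-207 - 146)*(1/124) - 301/((-151*(-1/14))) = -353*1/124 - 301/151/14 = -353/124 - 301*14/151 = -353/124 - 4214/151 = -575839/18724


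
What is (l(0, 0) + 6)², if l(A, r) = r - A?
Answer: 36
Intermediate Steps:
(l(0, 0) + 6)² = ((0 - 1*0) + 6)² = ((0 + 0) + 6)² = (0 + 6)² = 6² = 36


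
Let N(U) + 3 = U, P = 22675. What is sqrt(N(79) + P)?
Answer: sqrt(22751) ≈ 150.83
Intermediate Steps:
N(U) = -3 + U
sqrt(N(79) + P) = sqrt((-3 + 79) + 22675) = sqrt(76 + 22675) = sqrt(22751)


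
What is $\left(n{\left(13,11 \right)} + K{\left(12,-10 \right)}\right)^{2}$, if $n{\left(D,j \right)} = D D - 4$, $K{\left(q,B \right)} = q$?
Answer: $31329$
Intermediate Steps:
$n{\left(D,j \right)} = -4 + D^{2}$ ($n{\left(D,j \right)} = D^{2} - 4 = -4 + D^{2}$)
$\left(n{\left(13,11 \right)} + K{\left(12,-10 \right)}\right)^{2} = \left(\left(-4 + 13^{2}\right) + 12\right)^{2} = \left(\left(-4 + 169\right) + 12\right)^{2} = \left(165 + 12\right)^{2} = 177^{2} = 31329$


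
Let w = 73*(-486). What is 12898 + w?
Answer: -22580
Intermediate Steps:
w = -35478
12898 + w = 12898 - 35478 = -22580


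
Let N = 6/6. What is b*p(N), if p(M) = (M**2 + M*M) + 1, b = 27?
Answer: 81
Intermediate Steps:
N = 1 (N = 6*(1/6) = 1)
p(M) = 1 + 2*M**2 (p(M) = (M**2 + M**2) + 1 = 2*M**2 + 1 = 1 + 2*M**2)
b*p(N) = 27*(1 + 2*1**2) = 27*(1 + 2*1) = 27*(1 + 2) = 27*3 = 81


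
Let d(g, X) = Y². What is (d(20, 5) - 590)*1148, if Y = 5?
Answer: -648620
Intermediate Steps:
d(g, X) = 25 (d(g, X) = 5² = 25)
(d(20, 5) - 590)*1148 = (25 - 590)*1148 = -565*1148 = -648620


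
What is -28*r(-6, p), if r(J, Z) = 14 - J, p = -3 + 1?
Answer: -560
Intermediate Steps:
p = -2
-28*r(-6, p) = -28*(14 - 1*(-6)) = -28*(14 + 6) = -28*20 = -560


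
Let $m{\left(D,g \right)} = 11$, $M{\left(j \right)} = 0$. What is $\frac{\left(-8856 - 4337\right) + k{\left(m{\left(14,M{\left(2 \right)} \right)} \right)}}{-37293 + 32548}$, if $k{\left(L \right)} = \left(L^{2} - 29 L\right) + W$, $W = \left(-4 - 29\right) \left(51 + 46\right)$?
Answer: $\frac{16592}{4745} \approx 3.4967$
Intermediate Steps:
$W = -3201$ ($W = \left(-33\right) 97 = -3201$)
$k{\left(L \right)} = -3201 + L^{2} - 29 L$ ($k{\left(L \right)} = \left(L^{2} - 29 L\right) - 3201 = -3201 + L^{2} - 29 L$)
$\frac{\left(-8856 - 4337\right) + k{\left(m{\left(14,M{\left(2 \right)} \right)} \right)}}{-37293 + 32548} = \frac{\left(-8856 - 4337\right) - \left(3520 - 121\right)}{-37293 + 32548} = \frac{\left(-8856 - 4337\right) - 3399}{-4745} = \left(-13193 - 3399\right) \left(- \frac{1}{4745}\right) = \left(-16592\right) \left(- \frac{1}{4745}\right) = \frac{16592}{4745}$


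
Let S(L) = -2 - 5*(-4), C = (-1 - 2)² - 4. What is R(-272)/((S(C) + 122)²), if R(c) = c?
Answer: -17/1225 ≈ -0.013878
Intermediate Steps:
C = 5 (C = (-3)² - 4 = 9 - 4 = 5)
S(L) = 18 (S(L) = -2 + 20 = 18)
R(-272)/((S(C) + 122)²) = -272/(18 + 122)² = -272/(140²) = -272/19600 = -272*1/19600 = -17/1225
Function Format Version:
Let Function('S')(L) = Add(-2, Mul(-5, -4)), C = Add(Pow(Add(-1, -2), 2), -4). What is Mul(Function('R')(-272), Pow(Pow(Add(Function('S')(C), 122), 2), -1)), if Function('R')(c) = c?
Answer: Rational(-17, 1225) ≈ -0.013878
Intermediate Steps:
C = 5 (C = Add(Pow(-3, 2), -4) = Add(9, -4) = 5)
Function('S')(L) = 18 (Function('S')(L) = Add(-2, 20) = 18)
Mul(Function('R')(-272), Pow(Pow(Add(Function('S')(C), 122), 2), -1)) = Mul(-272, Pow(Pow(Add(18, 122), 2), -1)) = Mul(-272, Pow(Pow(140, 2), -1)) = Mul(-272, Pow(19600, -1)) = Mul(-272, Rational(1, 19600)) = Rational(-17, 1225)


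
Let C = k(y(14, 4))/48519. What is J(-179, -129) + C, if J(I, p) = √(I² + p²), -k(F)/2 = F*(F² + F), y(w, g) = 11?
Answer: -968/16173 + √48682 ≈ 220.58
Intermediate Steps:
k(F) = -2*F*(F + F²) (k(F) = -2*F*(F² + F) = -2*F*(F + F²))
C = -968/16173 (C = (2*11²*(-1 - 1*11))/48519 = (2*121*(-1 - 11))*(1/48519) = (2*121*(-12))*(1/48519) = -2904*1/48519 = -968/16173 ≈ -0.059853)
J(-179, -129) + C = √((-179)² + (-129)²) - 968/16173 = √(32041 + 16641) - 968/16173 = √48682 - 968/16173 = -968/16173 + √48682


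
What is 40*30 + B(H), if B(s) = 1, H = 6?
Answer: 1201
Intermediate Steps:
40*30 + B(H) = 40*30 + 1 = 1200 + 1 = 1201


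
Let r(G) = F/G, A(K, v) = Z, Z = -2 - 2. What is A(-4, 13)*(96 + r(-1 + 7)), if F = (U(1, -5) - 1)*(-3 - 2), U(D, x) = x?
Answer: -404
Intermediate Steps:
Z = -4
A(K, v) = -4
F = 30 (F = (-5 - 1)*(-3 - 2) = -6*(-5) = 30)
r(G) = 30/G
A(-4, 13)*(96 + r(-1 + 7)) = -4*(96 + 30/(-1 + 7)) = -4*(96 + 30/6) = -4*(96 + 30*(1/6)) = -4*(96 + 5) = -4*101 = -404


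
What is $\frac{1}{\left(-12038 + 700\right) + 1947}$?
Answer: $- \frac{1}{9391} \approx -0.00010648$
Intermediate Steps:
$\frac{1}{\left(-12038 + 700\right) + 1947} = \frac{1}{-11338 + 1947} = \frac{1}{-9391} = - \frac{1}{9391}$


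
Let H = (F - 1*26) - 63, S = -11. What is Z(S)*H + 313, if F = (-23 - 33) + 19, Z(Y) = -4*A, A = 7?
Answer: 3841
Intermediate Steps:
Z(Y) = -28 (Z(Y) = -4*7 = -28)
F = -37 (F = -56 + 19 = -37)
H = -126 (H = (-37 - 1*26) - 63 = (-37 - 26) - 63 = -63 - 63 = -126)
Z(S)*H + 313 = -28*(-126) + 313 = 3528 + 313 = 3841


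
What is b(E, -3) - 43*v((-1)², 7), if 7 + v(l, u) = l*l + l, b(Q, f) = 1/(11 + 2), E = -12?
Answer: 2796/13 ≈ 215.08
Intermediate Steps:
b(Q, f) = 1/13
v(l, u) = -7 + l + l² (v(l, u) = -7 + (l*l + l) = -7 + (l² + l) = -7 + (l + l²) = -7 + l + l²)
b(E, -3) - 43*v((-1)², 7) = 1/13 - 43*(-7 + (-1)² + ((-1)²)²) = 1/13 - 43*(-7 + 1 + 1²) = 1/13 - 43*(-7 + 1 + 1) = 1/13 - 43*(-5) = 1/13 + 215 = 2796/13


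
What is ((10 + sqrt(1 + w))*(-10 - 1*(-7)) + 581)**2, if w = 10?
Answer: 303700 - 3306*sqrt(11) ≈ 2.9274e+5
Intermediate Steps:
((10 + sqrt(1 + w))*(-10 - 1*(-7)) + 581)**2 = ((10 + sqrt(1 + 10))*(-10 - 1*(-7)) + 581)**2 = ((10 + sqrt(11))*(-10 + 7) + 581)**2 = ((10 + sqrt(11))*(-3) + 581)**2 = ((-30 - 3*sqrt(11)) + 581)**2 = (551 - 3*sqrt(11))**2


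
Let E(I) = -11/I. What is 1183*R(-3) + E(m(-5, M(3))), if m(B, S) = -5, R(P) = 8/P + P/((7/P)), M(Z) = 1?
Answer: -24472/15 ≈ -1631.5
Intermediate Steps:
R(P) = 8/P + P²/7 (R(P) = 8/P + P*(P/7) = 8/P + P²/7)
1183*R(-3) + E(m(-5, M(3))) = 1183*((⅐)*(56 + (-3)³)/(-3)) - 11/(-5) = 1183*((⅐)*(-⅓)*(56 - 27)) - 11*(-⅕) = 1183*((⅐)*(-⅓)*29) + 11/5 = 1183*(-29/21) + 11/5 = -4901/3 + 11/5 = -24472/15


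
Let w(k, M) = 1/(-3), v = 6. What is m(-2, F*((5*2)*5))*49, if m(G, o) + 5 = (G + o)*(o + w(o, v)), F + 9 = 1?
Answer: 7885521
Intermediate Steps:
F = -8 (F = -9 + 1 = -8)
w(k, M) = -⅓
m(G, o) = -5 + (-⅓ + o)*(G + o) (m(G, o) = -5 + (G + o)*(o - ⅓) = -5 + (G + o)*(-⅓ + o) = -5 + (-⅓ + o)*(G + o))
m(-2, F*((5*2)*5))*49 = (-5 + (-8*5*2*5)² - ⅓*(-2) - (-8)*(5*2)*5/3 - (-16)*(5*2)*5)*49 = (-5 + (-80*5)² + ⅔ - (-8)*10*5/3 - (-16)*10*5)*49 = (-5 + (-8*50)² + ⅔ - (-8)*50/3 - (-16)*50)*49 = (-5 + (-400)² + ⅔ - ⅓*(-400) - 2*(-400))*49 = (-5 + 160000 + ⅔ + 400/3 + 800)*49 = 160929*49 = 7885521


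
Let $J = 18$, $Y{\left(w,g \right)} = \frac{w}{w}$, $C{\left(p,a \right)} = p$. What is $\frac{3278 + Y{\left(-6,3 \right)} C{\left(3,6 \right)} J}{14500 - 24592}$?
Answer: $- \frac{833}{2523} \approx -0.33016$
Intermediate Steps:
$Y{\left(w,g \right)} = 1$
$\frac{3278 + Y{\left(-6,3 \right)} C{\left(3,6 \right)} J}{14500 - 24592} = \frac{3278 + 1 \cdot 3 \cdot 18}{14500 - 24592} = \frac{3278 + 3 \cdot 18}{-10092} = \left(3278 + 54\right) \left(- \frac{1}{10092}\right) = 3332 \left(- \frac{1}{10092}\right) = - \frac{833}{2523}$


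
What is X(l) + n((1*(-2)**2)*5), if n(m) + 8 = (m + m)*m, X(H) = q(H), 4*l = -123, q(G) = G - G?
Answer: 792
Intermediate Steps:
q(G) = 0
l = -123/4 (l = (1/4)*(-123) = -123/4 ≈ -30.750)
X(H) = 0
n(m) = -8 + 2*m**2 (n(m) = -8 + (m + m)*m = -8 + (2*m)*m = -8 + 2*m**2)
X(l) + n((1*(-2)**2)*5) = 0 + (-8 + 2*((1*(-2)**2)*5)**2) = 0 + (-8 + 2*((1*4)*5)**2) = 0 + (-8 + 2*(4*5)**2) = 0 + (-8 + 2*20**2) = 0 + (-8 + 2*400) = 0 + (-8 + 800) = 0 + 792 = 792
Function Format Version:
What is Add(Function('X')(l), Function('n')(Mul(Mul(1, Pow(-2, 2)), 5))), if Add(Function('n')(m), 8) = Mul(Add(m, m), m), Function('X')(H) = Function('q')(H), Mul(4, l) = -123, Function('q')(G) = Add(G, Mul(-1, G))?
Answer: 792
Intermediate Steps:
Function('q')(G) = 0
l = Rational(-123, 4) (l = Mul(Rational(1, 4), -123) = Rational(-123, 4) ≈ -30.750)
Function('X')(H) = 0
Function('n')(m) = Add(-8, Mul(2, Pow(m, 2))) (Function('n')(m) = Add(-8, Mul(Add(m, m), m)) = Add(-8, Mul(Mul(2, m), m)) = Add(-8, Mul(2, Pow(m, 2))))
Add(Function('X')(l), Function('n')(Mul(Mul(1, Pow(-2, 2)), 5))) = Add(0, Add(-8, Mul(2, Pow(Mul(Mul(1, Pow(-2, 2)), 5), 2)))) = Add(0, Add(-8, Mul(2, Pow(Mul(Mul(1, 4), 5), 2)))) = Add(0, Add(-8, Mul(2, Pow(Mul(4, 5), 2)))) = Add(0, Add(-8, Mul(2, Pow(20, 2)))) = Add(0, Add(-8, Mul(2, 400))) = Add(0, Add(-8, 800)) = Add(0, 792) = 792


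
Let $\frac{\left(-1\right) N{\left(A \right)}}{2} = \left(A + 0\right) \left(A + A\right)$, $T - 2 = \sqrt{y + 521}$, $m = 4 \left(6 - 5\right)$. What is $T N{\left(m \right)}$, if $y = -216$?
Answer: $-128 - 64 \sqrt{305} \approx -1245.7$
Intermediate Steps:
$m = 4$ ($m = 4 \cdot 1 = 4$)
$T = 2 + \sqrt{305}$ ($T = 2 + \sqrt{-216 + 521} = 2 + \sqrt{305} \approx 19.464$)
$N{\left(A \right)} = - 4 A^{2}$ ($N{\left(A \right)} = - 2 \left(A + 0\right) \left(A + A\right) = - 2 A 2 A = - 2 \cdot 2 A^{2} = - 4 A^{2}$)
$T N{\left(m \right)} = \left(2 + \sqrt{305}\right) \left(- 4 \cdot 4^{2}\right) = \left(2 + \sqrt{305}\right) \left(\left(-4\right) 16\right) = \left(2 + \sqrt{305}\right) \left(-64\right) = -128 - 64 \sqrt{305}$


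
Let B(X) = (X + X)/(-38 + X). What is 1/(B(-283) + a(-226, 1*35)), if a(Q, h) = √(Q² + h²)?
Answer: -181686/5388826985 + 103041*√52301/5388826985 ≈ 0.0043392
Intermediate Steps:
B(X) = 2*X/(-38 + X) (B(X) = (2*X)/(-38 + X) = 2*X/(-38 + X))
1/(B(-283) + a(-226, 1*35)) = 1/(2*(-283)/(-38 - 283) + √((-226)² + (1*35)²)) = 1/(2*(-283)/(-321) + √(51076 + 35²)) = 1/(2*(-283)*(-1/321) + √(51076 + 1225)) = 1/(566/321 + √52301)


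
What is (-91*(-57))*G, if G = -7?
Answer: -36309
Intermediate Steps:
(-91*(-57))*G = -91*(-57)*(-7) = 5187*(-7) = -36309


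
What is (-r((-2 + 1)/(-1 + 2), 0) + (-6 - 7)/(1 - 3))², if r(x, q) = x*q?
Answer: 169/4 ≈ 42.250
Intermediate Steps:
r(x, q) = q*x
(-r((-2 + 1)/(-1 + 2), 0) + (-6 - 7)/(1 - 3))² = (-0*(-2 + 1)/(-1 + 2) + (-6 - 7)/(1 - 3))² = (-0*(-1/1) - 13/(-2))² = (-0*(-1*1) - 13*(-½))² = (-0*(-1) + 13/2)² = (-1*0 + 13/2)² = (0 + 13/2)² = (13/2)² = 169/4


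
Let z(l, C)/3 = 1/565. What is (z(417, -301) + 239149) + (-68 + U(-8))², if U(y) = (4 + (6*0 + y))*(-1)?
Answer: 137433428/565 ≈ 2.4325e+5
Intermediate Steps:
z(l, C) = 3/565
U(y) = -4 - y (U(y) = (4 + (0 + y))*(-1) = (4 + y)*(-1) = -4 - y)
(z(417, -301) + 239149) + (-68 + U(-8))² = (3/565 + 239149) + (-68 + (-4 - 1*(-8)))² = 135119188/565 + (-68 + (-4 + 8))² = 135119188/565 + (-68 + 4)² = 135119188/565 + (-64)² = 135119188/565 + 4096 = 137433428/565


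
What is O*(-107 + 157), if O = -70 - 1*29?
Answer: -4950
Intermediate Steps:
O = -99 (O = -70 - 29 = -99)
O*(-107 + 157) = -99*(-107 + 157) = -99*50 = -4950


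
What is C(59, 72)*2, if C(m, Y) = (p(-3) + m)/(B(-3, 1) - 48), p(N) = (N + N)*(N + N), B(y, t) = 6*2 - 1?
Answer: -190/37 ≈ -5.1351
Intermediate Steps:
B(y, t) = 11 (B(y, t) = 12 - 1 = 11)
p(N) = 4*N² (p(N) = (2*N)*(2*N) = 4*N²)
C(m, Y) = -36/37 - m/37 (C(m, Y) = (4*(-3)² + m)/(11 - 48) = (4*9 + m)/(-37) = (36 + m)*(-1/37) = -36/37 - m/37)
C(59, 72)*2 = (-36/37 - 1/37*59)*2 = (-36/37 - 59/37)*2 = -95/37*2 = -190/37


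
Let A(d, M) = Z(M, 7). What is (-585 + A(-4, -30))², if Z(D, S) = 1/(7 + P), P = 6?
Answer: 57820816/169 ≈ 3.4214e+5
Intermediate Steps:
Z(D, S) = 1/13 (Z(D, S) = 1/(7 + 6) = 1/13)
A(d, M) = 1/13
(-585 + A(-4, -30))² = (-585 + 1/13)² = (-7604/13)² = 57820816/169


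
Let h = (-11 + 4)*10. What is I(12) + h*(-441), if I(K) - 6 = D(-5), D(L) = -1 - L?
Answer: 30880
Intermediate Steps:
h = -70 (h = -7*10 = -70)
I(K) = 10 (I(K) = 6 + (-1 - 1*(-5)) = 6 + (-1 + 5) = 6 + 4 = 10)
I(12) + h*(-441) = 10 - 70*(-441) = 10 + 30870 = 30880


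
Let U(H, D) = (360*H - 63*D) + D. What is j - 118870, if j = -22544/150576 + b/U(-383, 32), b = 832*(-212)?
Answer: -19557796960129/164532513 ≈ -1.1887e+5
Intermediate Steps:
U(H, D) = -62*D + 360*H (U(H, D) = (-63*D + 360*H) + D = -62*D + 360*H)
b = -176384
j = 182860181/164532513 (j = -22544/150576 - 176384/(-62*32 + 360*(-383)) = -22544*1/150576 - 176384/(-1984 - 137880) = -1409/9411 - 176384/(-139864) = -1409/9411 - 176384*(-1/139864) = -1409/9411 + 22048/17483 = 182860181/164532513 ≈ 1.1114)
j - 118870 = 182860181/164532513 - 118870 = -19557796960129/164532513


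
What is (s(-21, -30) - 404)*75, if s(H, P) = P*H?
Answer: 16950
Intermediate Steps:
s(H, P) = H*P
(s(-21, -30) - 404)*75 = (-21*(-30) - 404)*75 = (630 - 404)*75 = 226*75 = 16950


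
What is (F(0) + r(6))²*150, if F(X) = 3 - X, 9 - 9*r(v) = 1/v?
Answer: 1155625/486 ≈ 2377.8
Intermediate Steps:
r(v) = 1 - 1/(9*v)
(F(0) + r(6))²*150 = ((3 - 1*0) + (-⅑ + 6)/6)²*150 = ((3 + 0) + (⅙)*(53/9))²*150 = (3 + 53/54)²*150 = (215/54)²*150 = (46225/2916)*150 = 1155625/486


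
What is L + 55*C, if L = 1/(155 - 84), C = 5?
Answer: 19526/71 ≈ 275.01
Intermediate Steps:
L = 1/71 ≈ 0.014085
L + 55*C = 1/71 + 55*5 = 1/71 + 275 = 19526/71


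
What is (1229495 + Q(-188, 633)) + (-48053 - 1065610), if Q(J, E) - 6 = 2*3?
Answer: 115844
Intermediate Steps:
Q(J, E) = 12 (Q(J, E) = 6 + 2*3 = 6 + 6 = 12)
(1229495 + Q(-188, 633)) + (-48053 - 1065610) = (1229495 + 12) + (-48053 - 1065610) = 1229507 - 1113663 = 115844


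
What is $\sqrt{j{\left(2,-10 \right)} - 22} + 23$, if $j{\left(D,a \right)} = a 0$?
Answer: $23 + i \sqrt{22} \approx 23.0 + 4.6904 i$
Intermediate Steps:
$j{\left(D,a \right)} = 0$
$\sqrt{j{\left(2,-10 \right)} - 22} + 23 = \sqrt{0 - 22} + 23 = \sqrt{-22} + 23 = i \sqrt{22} + 23 = 23 + i \sqrt{22}$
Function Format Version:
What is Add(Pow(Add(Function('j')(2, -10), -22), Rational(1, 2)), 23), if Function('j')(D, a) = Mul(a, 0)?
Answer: Add(23, Mul(I, Pow(22, Rational(1, 2)))) ≈ Add(23.000, Mul(4.6904, I))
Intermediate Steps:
Function('j')(D, a) = 0
Add(Pow(Add(Function('j')(2, -10), -22), Rational(1, 2)), 23) = Add(Pow(Add(0, -22), Rational(1, 2)), 23) = Add(Pow(-22, Rational(1, 2)), 23) = Add(Mul(I, Pow(22, Rational(1, 2))), 23) = Add(23, Mul(I, Pow(22, Rational(1, 2))))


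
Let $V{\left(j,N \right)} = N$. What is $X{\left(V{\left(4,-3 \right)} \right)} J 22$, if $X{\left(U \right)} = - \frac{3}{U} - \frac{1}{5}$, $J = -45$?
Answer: $-792$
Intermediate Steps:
$X{\left(U \right)} = - \frac{1}{5} - \frac{3}{U}$ ($X{\left(U \right)} = - \frac{3}{U} - \frac{1}{5} = - \frac{1}{5} - \frac{3}{U}$)
$X{\left(V{\left(4,-3 \right)} \right)} J 22 = \frac{-15 - -3}{5 \left(-3\right)} \left(-45\right) 22 = \frac{1}{5} \left(- \frac{1}{3}\right) \left(-15 + 3\right) \left(-45\right) 22 = \frac{1}{5} \left(- \frac{1}{3}\right) \left(-12\right) \left(-45\right) 22 = \frac{4}{5} \left(-45\right) 22 = \left(-36\right) 22 = -792$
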